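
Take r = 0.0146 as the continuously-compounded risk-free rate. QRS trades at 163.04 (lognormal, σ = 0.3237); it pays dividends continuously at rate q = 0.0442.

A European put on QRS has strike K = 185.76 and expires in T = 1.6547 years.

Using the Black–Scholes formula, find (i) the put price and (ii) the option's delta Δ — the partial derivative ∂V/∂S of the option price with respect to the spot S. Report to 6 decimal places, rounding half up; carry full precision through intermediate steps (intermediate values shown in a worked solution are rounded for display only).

σ√T = 0.3237·√1.6547 = 0.416392
d₁ = (ln(S/K) + (r−q+σ²/2)T) / (σ√T) = (ln(163.04/185.76) + (0.0146−0.0442+0.3237²/2)·1.6547) / 0.416392 = (-0.130460 + 0.037712) / 0.416392 = -0.222742
d₂ = d₁ − σ√T = -0.222742 − 0.416392 = -0.639134
e^{−rT} = 0.976131
e^{−qT} = 0.929473
N(−d₁) = 0.588132,  N(−d₂) = 0.738632
Put price V = K·e^{−rT}·N(−d₂) − S·e^{−qT}·N(−d₁) = 133.933250 − 89.126226 = 44.807024
Δ = −e^{−qT}·N(−d₁) = -0.546653

price = 44.807024
Δ = -0.546653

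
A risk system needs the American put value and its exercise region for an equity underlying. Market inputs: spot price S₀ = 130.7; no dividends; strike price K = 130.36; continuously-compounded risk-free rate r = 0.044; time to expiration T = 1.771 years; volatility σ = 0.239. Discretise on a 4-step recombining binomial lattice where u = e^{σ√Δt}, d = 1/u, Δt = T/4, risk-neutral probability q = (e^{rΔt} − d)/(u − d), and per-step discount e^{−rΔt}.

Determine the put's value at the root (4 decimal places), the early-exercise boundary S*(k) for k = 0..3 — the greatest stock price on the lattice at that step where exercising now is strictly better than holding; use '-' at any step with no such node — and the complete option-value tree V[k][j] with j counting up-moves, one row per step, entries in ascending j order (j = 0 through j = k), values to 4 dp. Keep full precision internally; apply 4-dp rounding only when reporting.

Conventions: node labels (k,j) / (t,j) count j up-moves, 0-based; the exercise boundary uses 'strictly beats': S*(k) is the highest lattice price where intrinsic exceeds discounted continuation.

Δt=0.44275, u=1.17237, d=0.85297, q=0.52192, disc=e^(-rΔt)=0.98071
k=4 terminal: V=max(K-S,0) → 61.1748 35.2679 0.0000 0.0000 0.0000
k=3: j=0 S=81.1108 intr=49.2492 cont=46.7342 V=49.2492[EX]; j=1 S=111.4834 intr=18.8766 cont=16.5357 V=18.8766[EX]; j=2 S=153.2291 intr=0.0000 cont=0.0000 V=0.0000[hold]; j=3 S=210.6067 intr=0.0000 cont=0.0000 V=0.0000[hold]  S*(3)=111.4834
k=2: j=0 S=95.0921 intr=35.2679 cont=32.7529 V=35.2679[EX]; j=1 S=130.7000 intr=0.0000 cont=8.8505 V=8.8505[hold]; j=2 S=179.6415 intr=0.0000 cont=0.0000 V=0.0000[hold]  S*(2)=95.0921
k=1: j=0 S=111.4834 intr=18.8766 cont=21.0658 V=21.0658[hold]; j=1 S=153.2291 intr=0.0000 cont=4.1496 V=4.1496[hold]  S*(1)=-
k=0: j=0 S=130.7000 intr=0.0000 cont=12.0009 V=12.0009[hold]  S*(0)=-

price = 12.0009
boundary = - - 95.0921 111.4834
tree:
12.0009
21.0658 4.1496
35.2679 8.8505 0.0000
49.2492 18.8766 0.0000 0.0000
61.1748 35.2679 0.0000 0.0000 0.0000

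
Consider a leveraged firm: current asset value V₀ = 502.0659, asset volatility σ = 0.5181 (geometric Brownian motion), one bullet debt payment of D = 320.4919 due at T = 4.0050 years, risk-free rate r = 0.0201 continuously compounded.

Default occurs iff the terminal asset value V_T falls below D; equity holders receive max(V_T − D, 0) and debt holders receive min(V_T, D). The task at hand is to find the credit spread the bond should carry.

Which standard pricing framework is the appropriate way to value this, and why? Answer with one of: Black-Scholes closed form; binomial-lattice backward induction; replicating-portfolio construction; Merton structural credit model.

Key observation: assets follow a GBM and default happens iff V_T < 320.4919; valuing claims on that split (equity as a call, risky debt as the residual) is the structural model's definition.

framework: Merton structural credit model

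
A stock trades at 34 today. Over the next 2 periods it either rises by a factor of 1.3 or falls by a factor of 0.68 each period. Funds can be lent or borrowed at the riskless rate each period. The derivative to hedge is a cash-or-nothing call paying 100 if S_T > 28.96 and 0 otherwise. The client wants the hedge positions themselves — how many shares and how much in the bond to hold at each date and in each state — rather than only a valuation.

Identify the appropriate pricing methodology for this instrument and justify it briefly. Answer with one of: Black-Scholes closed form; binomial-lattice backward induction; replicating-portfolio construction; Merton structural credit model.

framework: replicating-portfolio construction

Key observation: the task asks for the hedge itself — share and bond holdings at every node of the 2-period tree on spot 34 with factors 1.3/0.68 — which is exactly what the replicating-portfolio construction produces.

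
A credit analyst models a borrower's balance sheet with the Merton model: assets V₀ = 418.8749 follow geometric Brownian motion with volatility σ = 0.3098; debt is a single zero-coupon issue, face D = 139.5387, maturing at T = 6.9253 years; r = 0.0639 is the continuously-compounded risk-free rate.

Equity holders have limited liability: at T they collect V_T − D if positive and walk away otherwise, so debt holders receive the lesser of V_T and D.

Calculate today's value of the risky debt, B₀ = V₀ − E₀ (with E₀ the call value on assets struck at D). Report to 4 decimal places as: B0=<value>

B0=87.9653

Work the structural quantities from V₀ = 418.8749 against face 139.5387:
d₁ = [ln(V₀/D) + (r + σ²/2)T] / (σ√T)
   = [ln(418.8749/139.5387) + (0.0639 + 0.5·0.3098²)·6.9253] / (0.3098·√6.9253)
   = [1.099230 + 0.774858] / 0.815269 = 2.298737
d₂ = d₁ − σ√T = 2.298737 − 0.815269 = 1.483469
N(d₁) = 0.989240,  N(d₂) = 0.931025,  e^(−rT) = 0.642411
E₀ = V₀·N(d₁) − D·e^(−rT)·N(d₂)
   = 418.8749·0.989240 − 139.5387·0.642411·0.931025 = 330.909610
B₀ = V₀ − E₀ = 418.8749 − 330.909610 = 87.965290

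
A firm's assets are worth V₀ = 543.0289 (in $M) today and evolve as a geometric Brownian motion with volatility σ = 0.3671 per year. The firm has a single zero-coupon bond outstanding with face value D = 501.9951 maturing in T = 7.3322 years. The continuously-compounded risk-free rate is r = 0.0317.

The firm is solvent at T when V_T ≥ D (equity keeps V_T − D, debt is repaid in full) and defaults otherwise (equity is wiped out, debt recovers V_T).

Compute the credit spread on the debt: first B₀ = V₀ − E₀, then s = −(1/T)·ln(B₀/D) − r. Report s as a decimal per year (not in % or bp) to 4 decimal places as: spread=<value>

Apply the equity-as-call identities (strike 501.9951, horizon 7.3322 years):
d₁ = [ln(V₀/D) + (r + σ²/2)T] / (σ√T)
   = [ln(543.0289/501.9951) + (0.0317 + 0.5·0.3671²)·7.3322] / (0.3671·√7.3322)
   = [0.078572 + 0.726483] / 0.994035 = 0.809887
d₂ = d₁ − σ√T = 0.809887 − 0.994035 = -0.184148
N(d₁) = 0.790997,  N(d₂) = 0.426949,  e^(−rT) = 0.792605
E₀ = V₀·N(d₁) − D·e^(−rT)·N(d₂)
   = 543.0289·0.790997 − 501.9951·0.792605·0.426949 = 259.658522
B₀ = V₀ − E₀ = 543.0289 − 259.658522 = 283.370378
spread = −(1/T)·ln(B₀/D) − r = −(1/7.3322)·ln(283.370378/501.9951) − 0.0317 = 0.04628963

spread=0.0463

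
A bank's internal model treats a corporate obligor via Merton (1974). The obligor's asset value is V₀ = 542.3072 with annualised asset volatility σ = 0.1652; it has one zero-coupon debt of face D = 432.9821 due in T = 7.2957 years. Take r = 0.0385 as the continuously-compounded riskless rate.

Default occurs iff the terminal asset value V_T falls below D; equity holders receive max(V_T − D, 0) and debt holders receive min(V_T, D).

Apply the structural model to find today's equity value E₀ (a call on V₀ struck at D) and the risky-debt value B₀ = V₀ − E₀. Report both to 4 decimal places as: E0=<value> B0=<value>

With assets at 542.3072 and a single debt payment of 432.9821 at 7.2957 years:
d₁ = [ln(V₀/D) + (r + σ²/2)T] / (σ√T)
   = [ln(542.3072/432.9821) + (0.0385 + 0.5·0.1652²)·7.2957] / (0.1652·√7.2957)
   = [0.225136 + 0.380438] / 0.446214 = 1.357138
d₂ = d₁ − σ√T = 1.357138 − 0.446214 = 0.910923
N(d₁) = 0.912631,  N(d₂) = 0.818832,  e^(−rT) = 0.755116
E₀ = V₀·N(d₁) − D·e^(−rT)·N(d₂)
   = 542.3072·0.912631 − 432.9821·0.755116·0.818832 = 227.208092
B₀ = V₀ − E₀ = 542.3072 − 227.208092 = 315.099108

E0=227.2081 B0=315.0991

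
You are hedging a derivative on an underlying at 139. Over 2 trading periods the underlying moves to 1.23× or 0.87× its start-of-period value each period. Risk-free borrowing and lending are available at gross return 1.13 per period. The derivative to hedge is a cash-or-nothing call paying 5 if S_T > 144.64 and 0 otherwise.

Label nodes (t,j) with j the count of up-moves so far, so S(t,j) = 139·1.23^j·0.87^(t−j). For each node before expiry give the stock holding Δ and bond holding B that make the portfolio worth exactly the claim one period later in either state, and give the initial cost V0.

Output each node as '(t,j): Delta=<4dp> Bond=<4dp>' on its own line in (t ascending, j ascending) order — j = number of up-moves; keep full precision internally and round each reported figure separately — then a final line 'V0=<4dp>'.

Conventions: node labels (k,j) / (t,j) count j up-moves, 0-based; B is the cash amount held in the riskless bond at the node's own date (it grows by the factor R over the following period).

Since d<R<u, set p* = (R−d)/(u−d) = 0.7222; price each node as the discounted p*-expectation of its children.
At maturity the claim pays: V(2,0)=0.0000, V(2,1)=5.0000, V(2,2)=5.0000
(1,0): S=120.9300. Δ = (V_up−V_dn)/(S_up−S_dn) = (5.0000−0.0000)/(148.7439−105.2091) = 0.1149. V = [p*·5.0000 + (1−p*)·0.0000]/1.13 = 3.1957. B = V − Δ·S = -10.6932.
(1,1): S=170.9700. Δ = (V_up−V_dn)/(S_up−S_dn) = (5.0000−5.0000)/(210.2931−148.7439) = 0.0000. V = [p*·5.0000 + (1−p*)·5.0000]/1.13 = 4.4248. B = V − Δ·S = 4.4248.
(0,0): S=139.0000. Δ = (V_up−V_dn)/(S_up−S_dn) = (4.4248−3.1957)/(170.9700−120.9300) = 0.0246. V = [p*·4.4248 + (1−p*)·3.1957]/1.13 = 3.6136. B = V − Δ·S = 0.1994.
Check: Δ(0,0)·S0 + B(0,0) = 3.6136 = V0.

(0,0): Delta=0.0246 Bond=0.1994
(1,0): Delta=0.1149 Bond=-10.6932
(1,1): Delta=0.0000 Bond=4.4248
V0=3.6136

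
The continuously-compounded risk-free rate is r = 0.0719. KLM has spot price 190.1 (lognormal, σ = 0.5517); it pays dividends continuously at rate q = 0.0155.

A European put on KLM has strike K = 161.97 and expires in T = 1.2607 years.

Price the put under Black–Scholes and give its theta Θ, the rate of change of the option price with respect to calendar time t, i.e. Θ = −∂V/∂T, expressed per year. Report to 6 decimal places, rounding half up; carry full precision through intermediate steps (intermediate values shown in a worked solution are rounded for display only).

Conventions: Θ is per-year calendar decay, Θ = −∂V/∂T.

σ√T = 0.5517·√1.2607 = 0.619454
d₁ = (ln(S/K) + (r−q+σ²/2)T) / (σ√T) = (ln(190.1/161.97) + (0.0719−0.0155+0.5517²/2)·1.2607) / 0.619454 = (0.160139 + 0.262965) / 0.619454 = 0.683028
d₂ = d₁ − σ√T = 0.683028 − 0.619454 = 0.063574
e^{−rT} = 0.913343
e^{−qT} = 0.980649
N(−d₁) = 0.247295,  N(−d₂) = 0.474655
Put price V = K·e^{−rT}·N(−d₂) − S·e^{−qT}·N(−d₁) = 70.217612 − 46.101004 = 24.116608
φ(d₁) = (1/√(2π))·e^{−d₁²/2} = 0.315940
Θ = −S·e^{−qT}·φ(d₁)·σ/(2√T) − q·S·e^{−qT}·N(−d₁) + r·K·e^{−rT}·N(−d₂) = −14.469975 − 0.714566 + 5.048646 = -10.135895

price = 24.116608
Θ = -10.135895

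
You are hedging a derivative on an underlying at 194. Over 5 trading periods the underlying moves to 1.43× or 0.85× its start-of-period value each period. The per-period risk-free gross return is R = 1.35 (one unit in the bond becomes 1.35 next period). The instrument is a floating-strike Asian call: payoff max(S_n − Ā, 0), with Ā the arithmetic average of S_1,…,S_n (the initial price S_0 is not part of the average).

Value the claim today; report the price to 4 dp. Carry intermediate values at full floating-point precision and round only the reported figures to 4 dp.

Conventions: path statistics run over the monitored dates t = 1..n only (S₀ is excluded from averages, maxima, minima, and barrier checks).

Risk-neutral up-probability p* = (R−d)/(u−d) = (1.35−0.85)/(1.43−0.85) = 0.8621; the claim prices as the p*-weighted sum of path payoffs discounted by R^5.
Enumerate all 2^5 = 32 price paths (U = up ×1.43, D = down ×0.85); each path with k up-moves has probability p*^k·(1−p*)^(5−k).
DDDDD: Ā=122.3107, payoff=0.0000, prob=0.000050
UDDDD: Ā=205.7697, payoff=0.0000, prob=0.000312
DUDDD: Ā=183.2657, payoff=0.0000, prob=0.000312
UUDDD: Ā=308.3176, payoff=0.0000, prob=0.001950
DDUDD: Ā=164.1373, payoff=0.0000, prob=0.000312
UDUDD: Ā=276.1369, payoff=0.0000, prob=0.001950
DUUDD: Ā=253.6329, payoff=0.0000, prob=0.001950
UUUDD: Ā=426.7000, payoff=0.0000, prob=0.012188
DDDUD: Ā=147.8782, payoff=0.0000, prob=0.000312
UDDUD: Ā=248.7833, payoff=0.0000, prob=0.001950
DUDUD: Ā=226.2793, payoff=17.3506, prob=0.001950
UUDUD: Ā=380.6816, payoff=29.1899, prob=0.012188
DDUUD: Ā=207.1509, payoff=36.4790, prob=0.001950
UDUUD: Ā=348.5008, payoff=61.3706, prob=0.012188
DUUUD: Ā=325.9968, payoff=83.8746, prob=0.012188
UUUUD: Ā=548.4417, payoff=141.1067, prob=0.076178
DDDDU: Ā=134.0579, payoff=10.7571, prob=0.000312
UDDDU: Ā=225.5327, payoff=18.0972, prob=0.001950
DUDDU: Ā=203.0287, payoff=40.6012, prob=0.001950
UUDDU: Ā=341.5659, payoff=68.3056, prob=0.012188
DDUDU: Ā=183.9003, payoff=59.7296, prob=0.001950
UDUDU: Ā=309.3852, payoff=100.4863, prob=0.012188
DUUDU: Ā=286.8812, payoff=122.9903, prob=0.012188
UUUDU: Ā=482.6354, payoff=206.9131, prob=0.076178
DDDUU: Ā=167.6411, payoff=75.9888, prob=0.001950
UDDUU: Ā=282.0316, payoff=127.8399, prob=0.012188
DUDUU: Ā=259.5276, payoff=150.3439, prob=0.012188
UUDUU: Ā=436.6170, payoff=252.9315, prob=0.076178
DDUUU: Ā=240.3992, payoff=169.4723, prob=0.012188
UDUUU: Ā=404.4362, payoff=285.1122, prob=0.076178
DUUUU: Ā=381.9322, payoff=307.6162, prob=0.076178
UUUUU: Ā=642.5448, payoff=517.5191, prob=0.476113
Price = Σ prob·payoff / R^5 = 348.956024 / 4.484033 = 77.8219

price = 77.8219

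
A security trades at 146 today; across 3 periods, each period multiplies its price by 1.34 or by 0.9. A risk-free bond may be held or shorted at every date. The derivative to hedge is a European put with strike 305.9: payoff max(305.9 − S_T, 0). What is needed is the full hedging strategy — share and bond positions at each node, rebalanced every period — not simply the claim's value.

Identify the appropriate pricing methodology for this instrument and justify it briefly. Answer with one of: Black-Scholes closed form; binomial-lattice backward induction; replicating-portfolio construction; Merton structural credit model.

framework: replicating-portfolio construction

Key observation: what is demanded is not a single number but the (Δ, B) position at each node of the 1.34/0.9 tree starting at 146; constructing those positions is the replicating-portfolio method.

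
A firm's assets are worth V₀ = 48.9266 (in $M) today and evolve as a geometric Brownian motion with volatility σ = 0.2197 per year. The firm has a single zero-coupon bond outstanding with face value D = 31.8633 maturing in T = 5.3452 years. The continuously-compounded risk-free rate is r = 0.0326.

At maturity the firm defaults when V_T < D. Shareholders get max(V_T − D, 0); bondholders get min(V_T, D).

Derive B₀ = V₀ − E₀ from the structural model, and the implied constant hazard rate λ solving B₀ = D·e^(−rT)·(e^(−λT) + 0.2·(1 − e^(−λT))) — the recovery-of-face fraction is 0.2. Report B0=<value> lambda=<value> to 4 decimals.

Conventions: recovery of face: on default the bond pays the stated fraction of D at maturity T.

B0=25.7323 lambda=0.0093

Equity is a call on the firm's assets struck at D = 31.8633:
d₁ = [ln(V₀/D) + (r + σ²/2)T] / (σ√T)
   = [ln(48.9266/31.8633) + (0.0326 + 0.5·0.2197²)·5.3452] / (0.2197·√5.3452)
   = [0.428866 + 0.303255] / 0.507940 = 1.441355
d₂ = d₁ − σ√T = 1.441355 − 0.507940 = 0.933415
N(d₁) = 0.925258,  N(d₂) = 0.824697,  e^(−rT) = 0.840084
E₀ = V₀·N(d₁) − D·e^(−rT)·N(d₂)
   = 48.9266·0.925258 − 31.8633·0.840084·0.824697 = 23.194350
B₀ = V₀ − E₀ = 48.9266 − 23.194350 = 25.732250
e^(−λT) = (B₀·e^(rT)/D − 0.2)/(1 − 0.2) = (25.7323·1.190357/31.8633 − 0.2)/0.8 = 0.95164230
λ = −ln(0.95164230)/5.3452 = 0.009273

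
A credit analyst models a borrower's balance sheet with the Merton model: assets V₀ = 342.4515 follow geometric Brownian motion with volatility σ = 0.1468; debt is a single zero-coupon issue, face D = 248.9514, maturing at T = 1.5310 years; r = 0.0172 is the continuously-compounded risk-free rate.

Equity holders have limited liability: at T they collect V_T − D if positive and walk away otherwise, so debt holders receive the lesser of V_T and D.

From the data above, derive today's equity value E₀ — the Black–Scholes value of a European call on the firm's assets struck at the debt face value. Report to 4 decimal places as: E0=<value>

Equity is a call on the firm's assets struck at D = 248.9514:
d₁ = [ln(V₀/D) + (r + σ²/2)T] / (σ√T)
   = [ln(342.4515/248.9514) + (0.0172 + 0.5·0.1468²)·1.5310] / (0.1468·√1.5310)
   = [0.318872 + 0.042830] / 0.181641 = 1.991304
d₂ = d₁ − σ√T = 1.991304 − 0.181641 = 1.809663
N(d₁) = 0.976776,  N(d₂) = 0.964826,  e^(−rT) = 0.974010
E₀ = V₀·N(d₁) − D·e^(−rT)·N(d₂)
   = 342.4515·0.976776 − 248.9514·0.974010·0.964826 = 100.546262

E0=100.5463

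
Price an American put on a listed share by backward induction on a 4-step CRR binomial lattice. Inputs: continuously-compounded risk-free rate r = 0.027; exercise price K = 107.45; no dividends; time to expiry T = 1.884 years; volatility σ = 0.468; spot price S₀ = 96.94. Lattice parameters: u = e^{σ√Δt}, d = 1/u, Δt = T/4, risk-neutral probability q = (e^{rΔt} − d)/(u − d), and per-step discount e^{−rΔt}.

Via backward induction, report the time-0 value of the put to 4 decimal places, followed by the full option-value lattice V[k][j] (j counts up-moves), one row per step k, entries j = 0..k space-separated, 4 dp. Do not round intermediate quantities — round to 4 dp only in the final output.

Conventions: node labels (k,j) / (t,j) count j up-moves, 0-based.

Δt=0.47100  u=1.37876  d=0.72529  q=0.43997  discount=0.98736
step 4 (expiry): payoffs max(K−S,0) = 80.6246 56.4554 10.5100 0.0000 0.0000
k=3: (k=3,j=0): S=36.9858, K−S=70.4642, hold=69.1064 ⇒ V=70.4642 exercise | (k=3,j=1): S=70.3095, K−S=37.1405, hold=35.7827 ⇒ V=37.1405 exercise | (k=3,j=2): S=133.6572, K−S=0.0000, hold=5.8115 ⇒ V=5.8115 continue | (k=3,j=3): S=254.0801, K−S=0.0000, hold=0.0000 ⇒ V=0.0000 continue
k=2: (k=2,j=0): S=50.9946, K−S=56.4554, hold=55.0976 ⇒ V=56.4554 exercise | (k=2,j=1): S=96.9400, K−S=10.5100, hold=23.0615 ⇒ V=23.0615 continue | (k=2,j=2): S=184.2814, K−S=0.0000, hold=3.2135 ⇒ V=3.2135 continue
k=1: (k=1,j=0): S=70.3095, K−S=37.1405, hold=41.2353 ⇒ V=41.2353 continue | (k=1,j=1): S=133.6572, K−S=0.0000, hold=14.1479 ⇒ V=14.1479 continue
k=0: (k=0,j=0): S=96.9400, K−S=10.5100, hold=28.9471 ⇒ V=28.9471 continue

price = 28.9471
tree:
28.9471
41.2353 14.1479
56.4554 23.0615 3.2135
70.4642 37.1405 5.8115 0.0000
80.6246 56.4554 10.5100 0.0000 0.0000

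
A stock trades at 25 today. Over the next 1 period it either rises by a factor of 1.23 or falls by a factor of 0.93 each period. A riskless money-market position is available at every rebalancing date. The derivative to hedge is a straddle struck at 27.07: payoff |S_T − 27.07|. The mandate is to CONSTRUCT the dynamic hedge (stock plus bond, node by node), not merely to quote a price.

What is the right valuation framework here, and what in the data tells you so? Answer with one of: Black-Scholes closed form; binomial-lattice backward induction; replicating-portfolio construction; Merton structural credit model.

Key observation: a price alone would not answer the question — the per-node share/bond construction on the spot-25, 1.23/0.93 tree is required, and only the replicating-portfolio method yields it.

framework: replicating-portfolio construction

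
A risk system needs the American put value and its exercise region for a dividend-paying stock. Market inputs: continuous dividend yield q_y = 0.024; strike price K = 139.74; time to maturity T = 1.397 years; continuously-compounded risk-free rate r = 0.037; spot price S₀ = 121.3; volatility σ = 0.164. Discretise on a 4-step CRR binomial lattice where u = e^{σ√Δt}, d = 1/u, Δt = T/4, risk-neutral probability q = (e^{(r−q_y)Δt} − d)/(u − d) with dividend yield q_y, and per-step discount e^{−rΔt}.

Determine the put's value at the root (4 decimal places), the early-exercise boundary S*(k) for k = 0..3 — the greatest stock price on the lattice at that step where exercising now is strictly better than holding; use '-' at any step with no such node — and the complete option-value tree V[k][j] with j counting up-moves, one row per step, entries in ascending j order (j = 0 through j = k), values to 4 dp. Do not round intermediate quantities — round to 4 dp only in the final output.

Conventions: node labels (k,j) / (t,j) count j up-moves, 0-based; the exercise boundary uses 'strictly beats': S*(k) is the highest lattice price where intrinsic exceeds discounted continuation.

Δt=0.34925  u=1.10177  d=0.90763  q=0.49923  discount=0.98716
step 4 (expiry): payoffs max(K−S,0) = 57.4221 39.8142 18.4400 0.0000 0.0000
step 3: (k=3,j=0): S=90.6955, K−S=49.0445, hold=48.0074 ⇒ V=49.0445 exercise | (k=3,j=1): S=110.0954, K−S=29.6446, hold=28.7694 ⇒ V=29.6446 exercise | (k=3,j=2): S=133.6449, K−S=6.0951, hold=9.1157 ⇒ V=9.1157 continue | (k=3,j=3): S=162.2318, K−S=0.0000, hold=0.0000 ⇒ V=0.0000 continue  boundary S*=110.0954
step 2: (k=2,j=0): S=99.9258, K−S=39.8142, hold=38.8542 ⇒ V=39.8142 exercise | (k=2,j=1): S=121.3000, K−S=18.4400, hold=19.1470 ⇒ V=19.1470 continue | (k=2,j=2): S=147.2462, K−S=0.0000, hold=4.5063 ⇒ V=4.5063 continue  boundary S*=99.9258
step 1: (k=1,j=0): S=110.0954, K−S=29.6446, hold=29.1178 ⇒ V=29.6446 exercise | (k=1,j=1): S=133.6449, K−S=6.0951, hold=11.6859 ⇒ V=11.6859 continue  boundary S*=110.0954
step 0: (k=0,j=0): S=121.3000, K−S=18.4400, hold=20.4136 ⇒ V=20.4136 continue  boundary S*=-

price = 20.4136
boundary = - 110.0954 99.9258 110.0954
tree:
20.4136
29.6446 11.6859
39.8142 19.1470 4.5063
49.0445 29.6446 9.1157 0.0000
57.4221 39.8142 18.4400 0.0000 0.0000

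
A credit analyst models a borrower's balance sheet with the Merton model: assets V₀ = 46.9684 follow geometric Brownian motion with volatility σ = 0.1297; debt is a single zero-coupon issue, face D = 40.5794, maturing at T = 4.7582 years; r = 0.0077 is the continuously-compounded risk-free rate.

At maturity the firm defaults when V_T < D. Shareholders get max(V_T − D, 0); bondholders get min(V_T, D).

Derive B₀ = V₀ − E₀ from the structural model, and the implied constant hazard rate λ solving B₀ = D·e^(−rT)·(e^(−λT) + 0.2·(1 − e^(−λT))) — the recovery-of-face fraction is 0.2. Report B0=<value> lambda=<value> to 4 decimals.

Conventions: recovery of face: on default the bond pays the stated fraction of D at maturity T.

B0=37.2342 lambda=0.0131

Apply the equity-as-call identities (strike 40.5794, horizon 4.7582 years):
d₁ = [ln(V₀/D) + (r + σ²/2)T] / (σ√T)
   = [ln(46.9684/40.5794) + (0.0077 + 0.5·0.1297²)·4.7582] / (0.1297·√4.7582)
   = [0.146214 + 0.076660] / 0.282918 = 0.787768
d₂ = d₁ − σ√T = 0.787768 − 0.282918 = 0.504849
N(d₁) = 0.784584,  N(d₂) = 0.693168,  e^(−rT) = 0.964025
E₀ = V₀·N(d₁) − D·e^(−rT)·N(d₂)
   = 46.9684·0.784584 − 40.5794·0.964025·0.693168 = 9.734234
B₀ = V₀ − E₀ = 46.9684 − 9.734234 = 37.234166
e^(−λT) = (B₀·e^(rT)/D − 0.2)/(1 − 0.2) = (37.2342·1.037318/40.5794 − 0.2)/0.8 = 0.93975670
λ = −ln(0.93975670)/4.7582 = 0.013058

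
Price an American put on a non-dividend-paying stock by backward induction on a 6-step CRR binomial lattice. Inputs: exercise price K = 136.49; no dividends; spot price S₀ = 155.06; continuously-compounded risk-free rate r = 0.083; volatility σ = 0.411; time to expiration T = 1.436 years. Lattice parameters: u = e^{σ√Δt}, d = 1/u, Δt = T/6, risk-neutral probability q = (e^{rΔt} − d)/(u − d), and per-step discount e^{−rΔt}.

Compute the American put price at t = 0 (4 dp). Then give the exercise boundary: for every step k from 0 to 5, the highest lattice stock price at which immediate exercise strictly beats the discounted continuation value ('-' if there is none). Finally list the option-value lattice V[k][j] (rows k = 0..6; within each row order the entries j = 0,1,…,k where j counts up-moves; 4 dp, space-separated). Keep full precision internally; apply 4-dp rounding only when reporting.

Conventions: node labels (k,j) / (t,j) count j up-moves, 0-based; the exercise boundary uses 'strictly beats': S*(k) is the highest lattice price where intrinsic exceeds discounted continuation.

params: Δt=0.23933 u=1.22271 d=0.81786 q=0.49946 e^(-rΔt)=0.98033
t_6 payoffs: 90.0852 67.1141 32.7720 0.0000 0.0000 0.0000 0.0000
t_5: node(5,0) S=56.7395 payoff=79.7505 vs cont=77.0659 → 79.7505 [stop]  node(5,1) S=84.8265 payoff=51.6635 vs cont=48.9790 → 51.6635 [stop]  node(5,2) S=126.8169 payoff=9.6731 vs cont=16.0811 → 16.0811 [wait]  node(5,3) S=189.5931 payoff=0.0000 vs cont=0.0000 → 0.0000 [wait]  node(5,4) S=283.4446 payoff=0.0000 vs cont=0.0000 → 0.0000 [wait]  node(5,5) S=423.7540 payoff=0.0000 vs cont=0.0000 → 0.0000 [wait]  ⇒ S*(5)=84.8265
t_4: node(4,0) S=69.3759 payoff=67.1141 vs cont=64.4295 → 67.1141 [stop]  node(4,1) S=103.7180 payoff=32.7720 vs cont=33.2250 → 33.2250 [wait]  node(4,2) S=155.0600 payoff=0.0000 vs cont=7.8909 → 7.8909 [wait]  node(4,3) S=231.8171 payoff=0.0000 vs cont=0.0000 → 0.0000 [wait]  node(4,4) S=346.5701 payoff=0.0000 vs cont=0.0000 → 0.0000 [wait]  ⇒ S*(4)=69.3759
t_3: node(3,0) S=84.8265 payoff=51.6635 vs cont=49.2008 → 51.6635 [stop]  node(3,1) S=126.8169 payoff=9.6731 vs cont=20.1670 → 20.1670 [wait]  node(3,2) S=189.5931 payoff=0.0000 vs cont=3.8721 → 3.8721 [wait]  node(3,3) S=283.4446 payoff=0.0000 vs cont=0.0000 → 0.0000 [wait]  ⇒ S*(3)=84.8265
t_2: node(2,0) S=103.7180 payoff=32.7720 vs cont=35.2256 → 35.2256 [wait]  node(2,1) S=155.0600 payoff=0.0000 vs cont=11.7918 → 11.7918 [wait]  node(2,2) S=231.8171 payoff=0.0000 vs cont=1.9000 → 1.9000 [wait]  ⇒ S*(2)=-
t_1: node(1,0) S=126.8169 payoff=9.6731 vs cont=23.0587 → 23.0587 [wait]  node(1,1) S=189.5931 payoff=0.0000 vs cont=6.7165 → 6.7165 [wait]  ⇒ S*(1)=-
t_0: node(0,0) S=155.0600 payoff=0.0000 vs cont=14.6035 → 14.6035 [wait]  ⇒ S*(0)=-

price = 14.6035
boundary = - - - 84.8265 69.3759 84.8265
tree:
14.6035
23.0587 6.7165
35.2256 11.7918 1.9000
51.6635 20.1670 3.8721 0.0000
67.1141 33.2250 7.8909 0.0000 0.0000
79.7505 51.6635 16.0811 0.0000 0.0000 0.0000
90.0852 67.1141 32.7720 0.0000 0.0000 0.0000 0.0000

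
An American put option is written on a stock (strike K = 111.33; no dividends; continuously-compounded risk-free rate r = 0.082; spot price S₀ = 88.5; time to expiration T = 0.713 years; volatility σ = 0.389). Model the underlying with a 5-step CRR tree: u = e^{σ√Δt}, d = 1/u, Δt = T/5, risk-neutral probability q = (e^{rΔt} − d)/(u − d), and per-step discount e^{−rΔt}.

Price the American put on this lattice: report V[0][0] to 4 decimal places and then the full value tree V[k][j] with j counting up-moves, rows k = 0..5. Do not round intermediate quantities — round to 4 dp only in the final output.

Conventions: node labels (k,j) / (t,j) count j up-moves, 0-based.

price = 24.8414
tree:
24.8414
34.9205 15.4725
45.3593 23.7931 7.6204
54.3719 34.9205 13.3648 2.1278
62.1533 45.3593 22.8300 4.3337 0.0000
68.8717 54.3719 34.9205 8.8264 0.0000 0.0000

params: Δt=0.14260 u=1.15823 d=0.86338 q=0.50323 e^(-rΔt)=0.98837
t_5 payoffs: 68.8717 54.3719 34.9205 8.8264 0.0000 0.0000
k=4: node(4,0) S=49.1767 payoff=62.1533 vs cont=60.8591 → 62.1533 [stop]  node(4,1) S=65.9707 payoff=45.3593 vs cont=44.0651 → 45.3593 [stop]  node(4,2) S=88.5000 payoff=22.8300 vs cont=21.5358 → 22.8300 [stop]  node(4,3) S=118.7231 payoff=0.0000 vs cont=4.3337 → 4.3337 [wait]  node(4,4) S=159.2676 payoff=0.0000 vs cont=0.0000 → 0.0000 [wait]
k=3: node(3,0) S=56.9581 payoff=54.3719 vs cont=53.0777 → 54.3719 [stop]  node(3,1) S=76.4095 payoff=34.9205 vs cont=33.6263 → 34.9205 [stop]  node(3,2) S=102.5036 payoff=8.8264 vs cont=13.3648 → 13.3648 [wait]  node(3,3) S=137.5091 payoff=0.0000 vs cont=2.1278 → 2.1278 [wait]
k=2: node(2,0) S=65.9707 payoff=45.3593 vs cont=44.0651 → 45.3593 [stop]  node(2,1) S=88.5000 payoff=22.8300 vs cont=23.7931 → 23.7931 [wait]  node(2,2) S=118.7231 payoff=0.0000 vs cont=7.6204 → 7.6204 [wait]
k=1: node(1,0) S=76.4095 payoff=34.9205 vs cont=34.1053 → 34.9205 [stop]  node(1,1) S=102.5036 payoff=8.8264 vs cont=15.4725 → 15.4725 [wait]
k=0: node(0,0) S=88.5000 payoff=22.8300 vs cont=24.8414 → 24.8414 [wait]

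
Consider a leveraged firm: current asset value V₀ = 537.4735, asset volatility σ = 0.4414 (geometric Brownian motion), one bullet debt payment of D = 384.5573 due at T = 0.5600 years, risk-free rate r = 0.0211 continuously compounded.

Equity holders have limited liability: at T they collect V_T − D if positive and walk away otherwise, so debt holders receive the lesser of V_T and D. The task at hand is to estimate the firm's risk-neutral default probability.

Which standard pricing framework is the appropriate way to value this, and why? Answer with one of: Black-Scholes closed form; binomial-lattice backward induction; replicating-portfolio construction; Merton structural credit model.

framework: Merton structural credit model

Key observation: with the firm-asset dynamics (V₀ = 537.4735) and a single zero-coupon liability of face 384.5573 given, debt value, spread, and default probability all derive from the option view of the balance sheet.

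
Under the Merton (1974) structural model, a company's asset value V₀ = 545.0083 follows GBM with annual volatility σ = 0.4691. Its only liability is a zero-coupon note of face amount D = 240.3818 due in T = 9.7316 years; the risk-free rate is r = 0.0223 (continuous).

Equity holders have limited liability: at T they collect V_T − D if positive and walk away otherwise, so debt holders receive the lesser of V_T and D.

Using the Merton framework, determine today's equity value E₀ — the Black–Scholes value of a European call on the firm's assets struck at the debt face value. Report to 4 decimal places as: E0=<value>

E0=409.2297

Work the structural quantities from V₀ = 545.0083 against face 240.3818:
d₁ = [ln(V₀/D) + (r + σ²/2)T] / (σ√T)
   = [ln(545.0083/240.3818) + (0.0223 + 0.5·0.4691²)·9.7316] / (0.4691·√9.7316)
   = [0.818573 + 1.287757] / 1.463381 = 1.439358
d₂ = d₁ − σ√T = 1.439358 − 1.463381 = -0.024023
N(d₁) = 0.924975,  N(d₂) = 0.490417,  e^(−rT) = 0.804918
E₀ = V₀·N(d₁) − D·e^(−rT)·N(d₂)
   = 545.0083·0.924975 − 240.3818·0.804918·0.490417 = 409.229660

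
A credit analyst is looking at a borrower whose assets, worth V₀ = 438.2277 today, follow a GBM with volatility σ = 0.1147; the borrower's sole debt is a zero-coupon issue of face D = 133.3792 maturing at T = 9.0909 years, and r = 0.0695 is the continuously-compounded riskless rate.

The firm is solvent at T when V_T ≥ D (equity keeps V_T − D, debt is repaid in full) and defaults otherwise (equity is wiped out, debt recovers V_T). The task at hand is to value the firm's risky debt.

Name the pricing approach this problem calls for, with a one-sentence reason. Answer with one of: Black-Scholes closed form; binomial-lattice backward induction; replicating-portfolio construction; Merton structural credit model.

Key observation: the data describe a firm's assets (V₀ = 438.2277, GBM) and a single zero-coupon debt of face 133.3792, so credit quantities follow from equity-as-call in the structural model.

framework: Merton structural credit model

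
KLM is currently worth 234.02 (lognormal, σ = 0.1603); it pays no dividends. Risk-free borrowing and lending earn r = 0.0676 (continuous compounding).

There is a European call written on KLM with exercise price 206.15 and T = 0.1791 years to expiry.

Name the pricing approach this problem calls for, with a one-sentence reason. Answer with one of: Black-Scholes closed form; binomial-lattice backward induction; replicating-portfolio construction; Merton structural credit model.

framework: Black-Scholes closed form

Key observation: a European claim on KLM (strike 206.15) — a lognormal (GBM) underlying with constant rate and volatility — has an exact closed-form value; no lattice or capital structure is involved.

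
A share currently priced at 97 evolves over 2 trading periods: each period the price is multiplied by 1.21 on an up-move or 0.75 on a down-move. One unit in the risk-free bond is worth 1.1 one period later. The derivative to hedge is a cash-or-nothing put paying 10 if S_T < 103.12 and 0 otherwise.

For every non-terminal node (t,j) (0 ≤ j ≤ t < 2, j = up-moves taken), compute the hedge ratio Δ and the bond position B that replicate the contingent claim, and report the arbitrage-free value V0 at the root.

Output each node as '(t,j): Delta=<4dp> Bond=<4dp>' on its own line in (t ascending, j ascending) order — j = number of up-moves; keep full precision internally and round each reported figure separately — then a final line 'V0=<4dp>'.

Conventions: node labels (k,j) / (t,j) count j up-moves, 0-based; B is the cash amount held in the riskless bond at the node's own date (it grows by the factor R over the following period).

(0,0): Delta=-0.1550 Bond=18.5169
(1,0): Delta=0.0000 Bond=9.0909
(1,1): Delta=-0.1852 Bond=23.9130
V0=3.4800

Under the risk-neutral measure, an up-move has probability p* = (R−d)/(u−d) = 0.7609 and values discount at R = 1.1.
Payoffs at expiry: V(2,0)=10.0000, V(2,1)=10.0000, V(2,2)=0.0000
  t=1,j=0: stock 72.7500 → up 88.0275 (V=10.0000), down 54.5625 (V=10.0000). Price 9.0909; hedge Δ=0.0000, bond B=9.0909.
  t=1,j=1: stock 117.3700 → up 142.0177 (V=0.0000), down 88.0275 (V=10.0000). Price 2.1739; hedge Δ=-0.1852, bond B=23.9130.
  t=0,j=0: stock 97.0000 → up 117.3700 (V=2.1739), down 72.7500 (V=9.0909). Price 3.4800; hedge Δ=-0.1550, bond B=18.5169.
As a check, the time-0 holding Δ(0,0)·S0 + B(0,0) comes to 3.4800 — exactly V0.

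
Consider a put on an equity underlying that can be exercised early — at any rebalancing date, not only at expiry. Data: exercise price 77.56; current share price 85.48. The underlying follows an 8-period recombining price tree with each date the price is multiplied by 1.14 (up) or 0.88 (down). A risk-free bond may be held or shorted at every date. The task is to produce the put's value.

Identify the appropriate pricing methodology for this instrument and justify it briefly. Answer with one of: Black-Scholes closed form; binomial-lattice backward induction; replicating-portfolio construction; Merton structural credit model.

framework: binomial-lattice backward induction

Key observation: the exercise right at every one of the 8 steps is what matters: each node needs max(77.56 − S, continuation), which only the stepwise tree valuation starting from spot 85.48 delivers.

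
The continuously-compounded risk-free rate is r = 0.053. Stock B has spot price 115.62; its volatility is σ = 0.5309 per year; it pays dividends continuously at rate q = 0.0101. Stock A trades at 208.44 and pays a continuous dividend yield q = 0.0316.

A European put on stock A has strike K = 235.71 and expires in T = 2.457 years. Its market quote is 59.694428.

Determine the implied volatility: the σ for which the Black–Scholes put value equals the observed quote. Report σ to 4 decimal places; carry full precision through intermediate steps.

sigma = 0.4269

At σ = 0.4269 the Black–Scholes value reproduces the quote:
σ√T = 0.4269·√2.457 = 0.669158
d₁ = (ln(S/K) + (r−q+σ²/2)T) / (σ√T) = (ln(208.44/235.71) + (0.053−0.0316+0.4269²/2)·2.457) / 0.669158 = (-0.122951 + 0.276466) / 0.669158 = 0.229415
d₂ = d₁ − σ√T = 0.229415 − 0.669158 = -0.439743
e^{−rT} = 0.877901
e^{−qT} = 0.925296
N(−d₁) = 0.409273,  N(−d₂) = 0.669938
V = K·e^{−rT}·N(−d₂) − S·e^{−qT}·N(−d₁) = 138.630428 − 78.936000 = 59.694428 (the observed quote) — the price is monotone increasing in volatility, hence this σ is the only solution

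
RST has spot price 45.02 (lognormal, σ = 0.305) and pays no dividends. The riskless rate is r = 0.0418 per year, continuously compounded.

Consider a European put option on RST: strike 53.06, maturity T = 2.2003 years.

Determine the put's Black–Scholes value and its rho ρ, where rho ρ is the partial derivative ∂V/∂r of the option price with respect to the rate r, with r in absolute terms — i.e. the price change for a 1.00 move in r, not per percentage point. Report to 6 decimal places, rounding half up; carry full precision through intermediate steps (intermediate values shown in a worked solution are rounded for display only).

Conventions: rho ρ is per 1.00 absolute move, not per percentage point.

σ√T = 0.305·√2.2003 = 0.452419
d₁ = (ln(S/K) + (r+σ²/2)T) / (σ√T) = (ln(45.02/53.06) + (0.0418+0.305²/2)·2.2003) / 0.452419 = (-0.164317 + 0.194314) / 0.452419 = 0.066305
d₂ = d₁ − σ√T = 0.066305 − 0.452419 = -0.386114
e^{−rT} = 0.912130
N(−d₁) = 0.473568,  N(−d₂) = 0.650294
Put price V = K·e^{−rT}·N(−d₂) − S·N(−d₁) = 31.472687 − 21.320015 = 10.152672
ρ = −K·T·e^{−rT}·N(−d₂) = -69.249353

price = 10.152672
ρ = -69.249353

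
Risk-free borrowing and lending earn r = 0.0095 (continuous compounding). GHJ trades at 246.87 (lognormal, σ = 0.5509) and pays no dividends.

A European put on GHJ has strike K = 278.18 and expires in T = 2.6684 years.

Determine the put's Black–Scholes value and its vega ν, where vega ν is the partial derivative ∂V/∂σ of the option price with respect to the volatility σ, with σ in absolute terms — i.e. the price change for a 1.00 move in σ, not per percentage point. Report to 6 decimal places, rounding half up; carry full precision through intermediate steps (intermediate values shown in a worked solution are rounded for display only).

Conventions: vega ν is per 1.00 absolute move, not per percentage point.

price = 102.586137
ν = 151.562767

σ√T = 0.5509·√2.6684 = 0.899908
d₁ = (ln(S/K) + (r+σ²/2)T) / (σ√T) = (ln(246.87/278.18) + (0.0095+0.5509²/2)·2.6684) / 0.899908 = (-0.119407 + 0.430267) / 0.899908 = 0.345436
d₂ = d₁ − σ√T = 0.345436 − 0.899908 = -0.554472
e^{−rT} = 0.974969
N(−d₁) = 0.364883,  N(−d₂) = 0.710372
Put price V = K·e^{−rT}·N(−d₂) − S·N(−d₁) = 192.664877 − 90.078740 = 102.586137
φ(d₁) = (1/√(2π))·e^{−d₁²/2} = 0.375836
ν = S·φ(d₁)·√T = 151.562767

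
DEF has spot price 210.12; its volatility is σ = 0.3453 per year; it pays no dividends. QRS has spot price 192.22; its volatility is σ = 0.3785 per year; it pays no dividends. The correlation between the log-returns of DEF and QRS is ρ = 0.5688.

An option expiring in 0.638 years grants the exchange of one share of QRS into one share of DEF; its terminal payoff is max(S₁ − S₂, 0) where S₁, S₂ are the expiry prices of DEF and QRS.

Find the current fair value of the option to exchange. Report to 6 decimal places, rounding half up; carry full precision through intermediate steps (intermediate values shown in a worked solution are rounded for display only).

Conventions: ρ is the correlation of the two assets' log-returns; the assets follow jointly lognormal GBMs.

exchange price = 31.669463

σ_eff = √(σ₁² + σ₂² − 2ρσ₁σ₂) = √(0.3453² + 0.3785² − 2·0.5688·0.3453·0.3785) = 0.337364
d₁ = (ln(S₁/S₂) + (q₂ − q₁ + σ_eff²/2)T) / (σ_eff√T) = (ln(210.12/192.22) + (0.0 − 0.0 + 0.056907)·0.638) / 0.269469 = 0.465155
d₂ = d₁ − σ_eff√T = 0.465155 − 0.269469 = 0.195686
N(d₁) = 0.679090,  N(d₂) = 0.577572
V = S₁·e^{−q₁T}·N(d₁) − S₂·e^{−q₂T}·N(d₂) = 142.690376 − 111.020913 = 31.669463
Key observation: the rate r is irrelevant here: denominating values in QRS turns the exchange into a ratio option on S₁/S₂, and discounting at r drops out.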